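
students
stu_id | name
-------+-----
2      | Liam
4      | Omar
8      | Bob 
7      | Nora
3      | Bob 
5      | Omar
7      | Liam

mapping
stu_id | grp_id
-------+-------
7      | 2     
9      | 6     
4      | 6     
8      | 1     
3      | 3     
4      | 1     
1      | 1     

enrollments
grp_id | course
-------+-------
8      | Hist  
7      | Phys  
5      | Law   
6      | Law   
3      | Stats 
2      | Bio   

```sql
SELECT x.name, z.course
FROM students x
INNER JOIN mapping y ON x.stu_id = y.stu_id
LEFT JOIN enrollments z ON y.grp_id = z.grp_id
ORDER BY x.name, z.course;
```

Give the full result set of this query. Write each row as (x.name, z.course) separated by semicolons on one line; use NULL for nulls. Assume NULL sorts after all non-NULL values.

(Bob, Stats); (Bob, NULL); (Liam, Bio); (Nora, Bio); (Omar, Law); (Omar, NULL)

Step 1 — x INNER JOIN y on stu_id → 6 row(s).
Then LEFT JOIN `enrollments z` on grp_id: each of those 6 rows is kept; rows whose y.grp_id has no match in z get NULL for z's columns.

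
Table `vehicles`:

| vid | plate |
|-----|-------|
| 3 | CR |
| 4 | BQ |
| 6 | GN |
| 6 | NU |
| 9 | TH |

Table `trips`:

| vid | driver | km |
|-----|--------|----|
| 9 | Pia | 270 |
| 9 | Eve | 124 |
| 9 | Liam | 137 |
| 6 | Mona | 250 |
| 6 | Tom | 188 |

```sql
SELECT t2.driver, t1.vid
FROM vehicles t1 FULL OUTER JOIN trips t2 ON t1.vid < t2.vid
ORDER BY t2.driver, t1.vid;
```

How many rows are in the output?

17

FULL OUTER JOIN keeps every row from both sides; unmatched rows get NULL for the other side's columns.
Matching on t1.vid < t2.vid.
- t1[0] vid=3 → 5 match(es) in t2 → 5 row(s).
- t1[1] vid=4 → 5 match(es) in t2 → 5 row(s).
- t1[2] vid=6 → 3 match(es) in t2 → 3 row(s).
- t1[3] vid=6 → 3 match(es) in t2 → 3 row(s).
- t1[4] vid=9 → no match; kept with NULLs on the t2 side.
Total: 16 matched + 1 padded = 17 rows.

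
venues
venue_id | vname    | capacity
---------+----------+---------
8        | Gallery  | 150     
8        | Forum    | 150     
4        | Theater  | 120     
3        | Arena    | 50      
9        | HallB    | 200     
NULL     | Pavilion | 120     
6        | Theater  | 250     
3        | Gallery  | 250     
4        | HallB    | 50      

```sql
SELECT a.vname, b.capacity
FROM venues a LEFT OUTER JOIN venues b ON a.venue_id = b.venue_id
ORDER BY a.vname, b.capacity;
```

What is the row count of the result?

15

LEFT JOIN keeps every row from `venues a`; unmatched rows get NULL for `venues b`'s columns.
Matching on a.venue_id = b.venue_id. A NULL in a compared column never satisfies the condition.
- a row (venue_id=8): matches 2 b row(s) → 2 output row(s).
- a row (venue_id=8): matches 2 b row(s) → 2 output row(s).
- a row (venue_id=4): matches 2 b row(s) → 2 output row(s).
- a row (venue_id=3): matches 2 b row(s) → 2 output row(s).
- a row (venue_id=9): matches 1 b row(s) → 1 output row(s).
- a row (venue_id=NULL): no match → kept, b columns NULL.
- a row (venue_id=6): matches 1 b row(s) → 1 output row(s).
- a row (venue_id=3): matches 2 b row(s) → 2 output row(s).
- a row (venue_id=4): matches 2 b row(s) → 2 output row(s).
Total: 14 matched + 1 padded = 15 rows.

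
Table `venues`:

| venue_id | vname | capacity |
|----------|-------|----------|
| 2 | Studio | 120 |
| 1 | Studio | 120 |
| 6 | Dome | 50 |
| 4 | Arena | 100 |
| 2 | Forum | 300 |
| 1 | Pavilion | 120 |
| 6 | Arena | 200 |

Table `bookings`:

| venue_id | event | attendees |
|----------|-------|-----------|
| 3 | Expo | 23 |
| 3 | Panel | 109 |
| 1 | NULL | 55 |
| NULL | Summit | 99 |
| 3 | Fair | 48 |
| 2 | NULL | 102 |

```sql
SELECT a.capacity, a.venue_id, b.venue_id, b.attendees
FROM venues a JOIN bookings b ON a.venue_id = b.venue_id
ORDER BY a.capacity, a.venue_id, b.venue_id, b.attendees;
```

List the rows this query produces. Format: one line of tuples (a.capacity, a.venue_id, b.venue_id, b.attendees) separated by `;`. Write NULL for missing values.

INNER JOIN keeps only pairs where the ON condition holds.
Matching on a.venue_id = b.venue_id. A NULL in a compared column never satisfies the condition.
- venue_id=2: 1 matching b row(s), so 1 row(s) emitted.
- venue_id=1: 1 matching b row(s), so 1 row(s) emitted.
- venue_id=6: no matching b row, dropped.
- venue_id=4: no matching b row, dropped.
- venue_id=2: 1 matching b row(s), so 1 row(s) emitted.
- venue_id=1: 1 matching b row(s), so 1 row(s) emitted.
- venue_id=6: no matching b row, dropped.
After projecting and ordering:
a.capacity | a.venue_id | b.venue_id | b.attendees
120 | 1 | 1 | 55
120 | 1 | 1 | 55
120 | 2 | 2 | 102
300 | 2 | 2 | 102

(120, 1, 1, 55); (120, 1, 1, 55); (120, 2, 2, 102); (300, 2, 2, 102)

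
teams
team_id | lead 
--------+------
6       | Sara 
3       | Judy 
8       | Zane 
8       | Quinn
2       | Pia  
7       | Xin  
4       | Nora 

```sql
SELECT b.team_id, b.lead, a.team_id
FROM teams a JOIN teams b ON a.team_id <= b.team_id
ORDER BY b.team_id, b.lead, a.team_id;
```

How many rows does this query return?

29

INNER JOIN keeps only pairs where the ON condition holds.
Matching on a.team_id <= b.team_id.
- a[0] team_id=6 → 4 match(es) in b → 4 row(s).
- a[1] team_id=3 → 6 match(es) in b → 6 row(s).
- a[2] team_id=8 → 2 match(es) in b → 2 row(s).
- a[3] team_id=8 → 2 match(es) in b → 2 row(s).
- a[4] team_id=2 → 7 match(es) in b → 7 row(s).
- a[5] team_id=7 → 3 match(es) in b → 3 row(s).
- a[6] team_id=4 → 5 match(es) in b → 5 row(s).
Total: 29 rows.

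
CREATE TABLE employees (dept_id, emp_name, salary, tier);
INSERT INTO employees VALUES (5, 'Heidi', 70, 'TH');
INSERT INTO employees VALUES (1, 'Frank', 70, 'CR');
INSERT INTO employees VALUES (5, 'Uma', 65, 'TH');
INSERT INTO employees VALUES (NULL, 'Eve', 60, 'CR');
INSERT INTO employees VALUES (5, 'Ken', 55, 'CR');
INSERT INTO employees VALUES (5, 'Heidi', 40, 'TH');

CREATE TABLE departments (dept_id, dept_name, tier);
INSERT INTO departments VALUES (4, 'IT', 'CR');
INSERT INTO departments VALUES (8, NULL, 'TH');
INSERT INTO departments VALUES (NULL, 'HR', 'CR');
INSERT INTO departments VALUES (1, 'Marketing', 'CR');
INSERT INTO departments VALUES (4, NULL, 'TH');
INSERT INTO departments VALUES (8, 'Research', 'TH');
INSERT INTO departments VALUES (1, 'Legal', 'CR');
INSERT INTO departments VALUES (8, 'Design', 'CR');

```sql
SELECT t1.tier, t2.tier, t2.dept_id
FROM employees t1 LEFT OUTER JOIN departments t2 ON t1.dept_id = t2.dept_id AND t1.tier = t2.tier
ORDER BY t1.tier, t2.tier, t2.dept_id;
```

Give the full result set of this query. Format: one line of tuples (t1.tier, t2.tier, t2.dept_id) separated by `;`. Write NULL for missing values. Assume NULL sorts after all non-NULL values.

LEFT JOIN keeps every row from `employees`; unmatched rows get NULL for `departments`'s columns.
Matching on t1.dept_id = t2.dept_id AND t1.tier = t2.tier. A NULL in a compared column never satisfies the condition.
Matched pairs: 2; unmatched t1 rows kept: 5.

(CR, CR, 1); (CR, CR, 1); (CR, NULL, NULL); (CR, NULL, NULL); (TH, NULL, NULL); (TH, NULL, NULL); (TH, NULL, NULL)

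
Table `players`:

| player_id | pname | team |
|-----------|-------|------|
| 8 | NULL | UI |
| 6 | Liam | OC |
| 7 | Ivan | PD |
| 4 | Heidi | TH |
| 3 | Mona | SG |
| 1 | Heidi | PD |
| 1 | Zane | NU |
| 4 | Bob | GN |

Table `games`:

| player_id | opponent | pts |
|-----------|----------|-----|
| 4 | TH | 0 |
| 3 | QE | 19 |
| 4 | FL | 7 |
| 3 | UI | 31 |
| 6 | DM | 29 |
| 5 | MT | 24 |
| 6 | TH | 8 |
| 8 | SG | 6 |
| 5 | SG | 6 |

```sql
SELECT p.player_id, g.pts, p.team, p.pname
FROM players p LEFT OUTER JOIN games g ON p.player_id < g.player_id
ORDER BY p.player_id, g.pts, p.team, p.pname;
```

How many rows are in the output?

38

LEFT JOIN keeps every row from `players`; unmatched rows get NULL for `games`'s columns.
Matching on p.player_id < g.player_id.
- p row (player_id=8): no match → kept, g columns NULL.
- p row (player_id=6): matches 1 g row(s) → 1 output row(s).
- p row (player_id=7): matches 1 g row(s) → 1 output row(s).
- p row (player_id=4): matches 5 g row(s) → 5 output row(s).
- p row (player_id=3): matches 7 g row(s) → 7 output row(s).
- p row (player_id=1): matches 9 g row(s) → 9 output row(s).
- p row (player_id=1): matches 9 g row(s) → 9 output row(s).
- p row (player_id=4): matches 5 g row(s) → 5 output row(s).
Total: 37 matched + 1 padded = 38 rows.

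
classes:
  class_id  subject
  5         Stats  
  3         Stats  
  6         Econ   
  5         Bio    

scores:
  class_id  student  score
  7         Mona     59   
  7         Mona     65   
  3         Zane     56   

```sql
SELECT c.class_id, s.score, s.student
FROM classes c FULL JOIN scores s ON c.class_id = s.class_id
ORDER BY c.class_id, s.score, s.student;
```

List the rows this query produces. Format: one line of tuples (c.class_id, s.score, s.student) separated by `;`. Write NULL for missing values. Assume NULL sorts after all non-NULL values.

FULL OUTER JOIN keeps every row from both sides; unmatched rows get NULL for the other side's columns.
Matching on c.class_id = s.class_id.
- c (class_id=5) has no partner → padded with NULL.
- c (class_id=3) pairs with 1 row(s) of s.
- c (class_id=6) has no partner → padded with NULL.
- c (class_id=5) has no partner → padded with NULL.
- 2 s row(s) had no c match → kept, c columns NULL.
After projecting and ordering:
c.class_id | s.score | s.student
3 | 56 | Zane
5 | NULL | NULL
5 | NULL | NULL
6 | NULL | NULL
NULL | 59 | Mona
NULL | 65 | Mona

(3, 56, Zane); (5, NULL, NULL); (5, NULL, NULL); (6, NULL, NULL); (NULL, 59, Mona); (NULL, 65, Mona)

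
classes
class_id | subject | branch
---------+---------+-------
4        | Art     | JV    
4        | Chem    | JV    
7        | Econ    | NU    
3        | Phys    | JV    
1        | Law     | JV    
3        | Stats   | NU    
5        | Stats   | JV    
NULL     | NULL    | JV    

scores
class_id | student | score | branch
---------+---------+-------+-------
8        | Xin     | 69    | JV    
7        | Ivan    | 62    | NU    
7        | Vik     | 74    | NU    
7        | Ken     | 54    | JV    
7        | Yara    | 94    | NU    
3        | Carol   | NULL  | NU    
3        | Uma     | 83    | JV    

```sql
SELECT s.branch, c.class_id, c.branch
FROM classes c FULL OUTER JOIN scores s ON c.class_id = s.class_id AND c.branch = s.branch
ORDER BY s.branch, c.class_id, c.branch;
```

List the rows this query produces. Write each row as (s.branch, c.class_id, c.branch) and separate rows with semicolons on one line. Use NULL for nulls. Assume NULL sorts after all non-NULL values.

(JV, 3, JV); (JV, NULL, NULL); (JV, NULL, NULL); (NU, 3, NU); (NU, 7, NU); (NU, 7, NU); (NU, 7, NU); (NULL, 1, JV); (NULL, 4, JV); (NULL, 4, JV); (NULL, 5, JV); (NULL, NULL, JV)

FULL OUTER JOIN keeps every row from both sides; unmatched rows get NULL for the other side's columns.
Matching on c.class_id = s.class_id AND c.branch = s.branch. A NULL in a compared column never satisfies the condition.
- c[0] class_id=4, branch=JV → no match; kept with NULLs on the s side.
- c[1] class_id=4, branch=JV → no match; kept with NULLs on the s side.
- c[2] class_id=7, branch=NU → 3 match(es) in s → 3 row(s).
- c[3] class_id=3, branch=JV → 1 match(es) in s → 1 row(s).
- c[4] class_id=1, branch=JV → no match; kept with NULLs on the s side.
- c[5] class_id=3, branch=NU → 1 match(es) in s → 1 row(s).
- c[6] class_id=5, branch=JV → no match; kept with NULLs on the s side.
- c[7] class_id=NULL, branch=JV → no match; kept with NULLs on the s side.
- plus 2 unmatched s row(s), each kept with NULL c columns.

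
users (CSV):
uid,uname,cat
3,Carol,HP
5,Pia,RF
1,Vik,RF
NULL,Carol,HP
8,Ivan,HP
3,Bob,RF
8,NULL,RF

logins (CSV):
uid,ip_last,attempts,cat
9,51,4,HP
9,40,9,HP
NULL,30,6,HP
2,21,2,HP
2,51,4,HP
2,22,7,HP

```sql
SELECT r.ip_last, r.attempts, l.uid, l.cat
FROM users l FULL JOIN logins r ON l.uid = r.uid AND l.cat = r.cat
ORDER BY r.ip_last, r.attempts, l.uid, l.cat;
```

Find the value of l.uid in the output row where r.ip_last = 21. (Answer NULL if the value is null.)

NULL

FULL OUTER JOIN keeps every row from both sides; unmatched rows get NULL for the other side's columns.
Matching on l.uid = r.uid AND l.cat = r.cat. A NULL in a compared column never satisfies the condition.
- l[0] uid=3, cat=HP → no match; kept with NULLs on the r side.
- l[1] uid=5, cat=RF → no match; kept with NULLs on the r side.
- l[2] uid=1, cat=RF → no match; kept with NULLs on the r side.
- l[3] uid=NULL, cat=HP → no match; kept with NULLs on the r side.
- l[4] uid=8, cat=HP → no match; kept with NULLs on the r side.
- l[5] uid=3, cat=RF → no match; kept with NULLs on the r side.
- l[6] uid=8, cat=RF → no match; kept with NULLs on the r side.
- plus 6 unmatched r row(s), each kept with NULL l columns.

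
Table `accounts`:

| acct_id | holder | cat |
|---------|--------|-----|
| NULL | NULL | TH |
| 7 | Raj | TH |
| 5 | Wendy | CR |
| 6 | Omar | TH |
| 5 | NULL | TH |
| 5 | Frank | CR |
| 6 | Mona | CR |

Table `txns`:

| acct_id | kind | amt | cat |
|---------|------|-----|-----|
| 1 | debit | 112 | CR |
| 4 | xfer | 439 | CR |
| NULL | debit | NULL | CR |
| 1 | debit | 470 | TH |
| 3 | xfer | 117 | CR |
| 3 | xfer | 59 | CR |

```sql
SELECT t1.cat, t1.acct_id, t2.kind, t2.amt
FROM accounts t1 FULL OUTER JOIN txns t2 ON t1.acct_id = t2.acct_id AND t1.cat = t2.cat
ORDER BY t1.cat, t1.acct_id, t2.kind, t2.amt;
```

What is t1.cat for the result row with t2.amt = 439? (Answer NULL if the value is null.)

NULL

FULL OUTER JOIN keeps every row from both sides; unmatched rows get NULL for the other side's columns.
Matching on t1.acct_id = t2.acct_id AND t1.cat = t2.cat. A NULL in a compared column never satisfies the condition.
- t1 row (acct_id=NULL, cat=TH): no match → kept, t2 columns NULL.
- t1 row (acct_id=7, cat=TH): no match → kept, t2 columns NULL.
- t1 row (acct_id=5, cat=CR): no match → kept, t2 columns NULL.
- t1 row (acct_id=6, cat=TH): no match → kept, t2 columns NULL.
- t1 row (acct_id=5, cat=TH): no match → kept, t2 columns NULL.
- t1 row (acct_id=5, cat=CR): no match → kept, t2 columns NULL.
- t1 row (acct_id=6, cat=CR): no match → kept, t2 columns NULL.
- 6 row(s) from t2 found no t1 partner → padded with NULL.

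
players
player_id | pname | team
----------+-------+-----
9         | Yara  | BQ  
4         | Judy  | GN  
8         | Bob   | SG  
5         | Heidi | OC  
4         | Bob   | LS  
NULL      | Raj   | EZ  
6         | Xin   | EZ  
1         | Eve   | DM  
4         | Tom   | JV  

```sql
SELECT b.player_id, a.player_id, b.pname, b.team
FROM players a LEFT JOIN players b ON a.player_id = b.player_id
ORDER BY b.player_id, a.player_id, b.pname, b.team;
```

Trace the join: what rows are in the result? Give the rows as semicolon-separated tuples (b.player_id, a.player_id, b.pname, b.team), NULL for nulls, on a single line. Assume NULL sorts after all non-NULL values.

(1, 1, Eve, DM); (4, 4, Bob, LS); (4, 4, Bob, LS); (4, 4, Bob, LS); (4, 4, Judy, GN); (4, 4, Judy, GN); (4, 4, Judy, GN); (4, 4, Tom, JV); (4, 4, Tom, JV); (4, 4, Tom, JV); (5, 5, Heidi, OC); (6, 6, Xin, EZ); (8, 8, Bob, SG); (9, 9, Yara, BQ); (NULL, NULL, NULL, NULL)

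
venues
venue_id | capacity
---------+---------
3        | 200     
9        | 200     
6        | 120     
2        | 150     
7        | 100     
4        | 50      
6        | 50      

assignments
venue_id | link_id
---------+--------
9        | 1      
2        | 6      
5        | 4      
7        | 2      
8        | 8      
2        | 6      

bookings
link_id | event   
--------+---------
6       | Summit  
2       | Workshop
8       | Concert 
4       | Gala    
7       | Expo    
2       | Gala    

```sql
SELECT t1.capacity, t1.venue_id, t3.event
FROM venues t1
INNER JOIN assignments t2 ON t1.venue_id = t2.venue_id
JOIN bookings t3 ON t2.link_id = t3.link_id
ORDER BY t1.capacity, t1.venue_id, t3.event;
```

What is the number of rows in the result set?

Step 1 — t1 INNER JOIN t2 on venue_id → 4 row(s).
Then INNER JOIN `bookings t3` on link_id: keep only rows whose t2.link_id appears in t3.
Result: 4 row(s).

4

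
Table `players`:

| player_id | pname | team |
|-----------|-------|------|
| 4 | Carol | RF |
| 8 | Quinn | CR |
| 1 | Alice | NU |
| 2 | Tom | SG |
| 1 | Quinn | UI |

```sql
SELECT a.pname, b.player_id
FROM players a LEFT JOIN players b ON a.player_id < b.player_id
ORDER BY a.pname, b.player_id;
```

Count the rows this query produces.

10

LEFT JOIN keeps every row from `players a`; unmatched rows get NULL for `players b`'s columns.
Matching on a.player_id < b.player_id.
- a row (player_id=4): matches 1 b row(s) → 1 output row(s).
- a row (player_id=8): no match → kept, b columns NULL.
- a row (player_id=1): matches 3 b row(s) → 3 output row(s).
- a row (player_id=2): matches 2 b row(s) → 2 output row(s).
- a row (player_id=1): matches 3 b row(s) → 3 output row(s).
Total: 9 matched + 1 padded = 10 rows.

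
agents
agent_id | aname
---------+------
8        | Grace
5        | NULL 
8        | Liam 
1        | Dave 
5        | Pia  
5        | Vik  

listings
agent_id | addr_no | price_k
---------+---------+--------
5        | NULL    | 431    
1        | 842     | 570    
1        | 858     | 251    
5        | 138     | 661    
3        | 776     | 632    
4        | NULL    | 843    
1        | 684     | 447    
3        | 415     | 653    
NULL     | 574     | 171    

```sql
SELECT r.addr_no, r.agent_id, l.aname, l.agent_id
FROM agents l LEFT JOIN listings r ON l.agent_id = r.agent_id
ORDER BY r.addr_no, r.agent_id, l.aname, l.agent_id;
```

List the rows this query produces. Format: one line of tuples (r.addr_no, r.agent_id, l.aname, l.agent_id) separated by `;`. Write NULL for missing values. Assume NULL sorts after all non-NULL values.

LEFT JOIN keeps every row from `agents`; unmatched rows get NULL for `listings`'s columns.
Matching on l.agent_id = r.agent_id. A NULL in a compared column never satisfies the condition.
Matched pairs: 9; unmatched l rows kept: 2.

(138, 5, Pia, 5); (138, 5, Vik, 5); (138, 5, NULL, 5); (684, 1, Dave, 1); (842, 1, Dave, 1); (858, 1, Dave, 1); (NULL, 5, Pia, 5); (NULL, 5, Vik, 5); (NULL, 5, NULL, 5); (NULL, NULL, Grace, 8); (NULL, NULL, Liam, 8)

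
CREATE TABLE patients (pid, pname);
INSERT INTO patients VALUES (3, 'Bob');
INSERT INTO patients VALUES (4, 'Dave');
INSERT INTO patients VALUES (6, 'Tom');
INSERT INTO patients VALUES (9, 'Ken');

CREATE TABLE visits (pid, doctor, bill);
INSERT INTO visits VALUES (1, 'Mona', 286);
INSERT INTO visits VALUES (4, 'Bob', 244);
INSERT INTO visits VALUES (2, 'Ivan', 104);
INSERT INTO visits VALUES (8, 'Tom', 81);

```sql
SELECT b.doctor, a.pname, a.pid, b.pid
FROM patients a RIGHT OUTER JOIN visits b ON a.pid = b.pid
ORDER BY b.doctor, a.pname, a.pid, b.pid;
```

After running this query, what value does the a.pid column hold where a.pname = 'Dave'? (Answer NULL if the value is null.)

RIGHT JOIN keeps every row from `visits`; unmatched rows get NULL for `patients`'s columns.
Matching on a.pid = b.pid.
- a row (pid=3): no match.
- a row (pid=4): matches 1 b row(s) → 1 output row(s).
- a row (pid=6): no match.
- a row (pid=9): no match.
- 3 row(s) from b found no a partner → padded with NULL.

4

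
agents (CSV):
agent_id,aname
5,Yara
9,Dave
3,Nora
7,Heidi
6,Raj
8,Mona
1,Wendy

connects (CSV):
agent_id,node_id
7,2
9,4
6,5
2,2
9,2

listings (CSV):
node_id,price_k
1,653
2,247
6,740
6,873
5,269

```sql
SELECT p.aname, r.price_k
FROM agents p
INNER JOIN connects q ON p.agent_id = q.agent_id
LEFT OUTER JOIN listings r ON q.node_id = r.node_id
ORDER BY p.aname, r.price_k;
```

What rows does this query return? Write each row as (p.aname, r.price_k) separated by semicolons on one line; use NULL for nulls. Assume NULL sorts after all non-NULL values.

(Dave, 247); (Dave, NULL); (Heidi, 247); (Raj, 269)

Step 1 — p INNER JOIN q on agent_id → 4 row(s).
Then LEFT JOIN `listings r` on node_id: each of those 4 rows is kept; rows whose q.node_id has no match in r get NULL for r's columns.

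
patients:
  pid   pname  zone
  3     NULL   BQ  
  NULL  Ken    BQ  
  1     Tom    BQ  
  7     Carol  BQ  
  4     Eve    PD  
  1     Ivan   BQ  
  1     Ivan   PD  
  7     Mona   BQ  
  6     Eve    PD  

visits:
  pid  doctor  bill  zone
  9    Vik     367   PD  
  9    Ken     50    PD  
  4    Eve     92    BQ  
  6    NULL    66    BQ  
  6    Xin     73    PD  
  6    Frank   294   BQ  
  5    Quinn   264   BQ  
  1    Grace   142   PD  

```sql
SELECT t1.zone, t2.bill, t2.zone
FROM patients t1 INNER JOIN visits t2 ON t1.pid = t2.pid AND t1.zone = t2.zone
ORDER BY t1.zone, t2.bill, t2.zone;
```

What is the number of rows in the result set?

INNER JOIN keeps only pairs where the ON condition holds.
Matching on t1.pid = t2.pid AND t1.zone = t2.zone. A NULL in a compared column never satisfies the condition.
Matched pairs: 2.
Total: 2 rows.

2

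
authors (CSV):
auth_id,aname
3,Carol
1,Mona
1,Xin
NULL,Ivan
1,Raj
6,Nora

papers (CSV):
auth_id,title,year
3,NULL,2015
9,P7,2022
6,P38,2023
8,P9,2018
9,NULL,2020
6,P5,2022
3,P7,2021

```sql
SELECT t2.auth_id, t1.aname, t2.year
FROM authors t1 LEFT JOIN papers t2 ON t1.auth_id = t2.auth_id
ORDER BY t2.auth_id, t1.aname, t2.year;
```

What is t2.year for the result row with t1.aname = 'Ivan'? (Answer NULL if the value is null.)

NULL

LEFT JOIN keeps every row from `authors`; unmatched rows get NULL for `papers`'s columns.
Matching on t1.auth_id = t2.auth_id. A NULL in a compared column never satisfies the condition.
- t1 row (auth_id=3): matches 2 t2 row(s) → 2 output row(s).
- t1 row (auth_id=1): no match → kept, t2 columns NULL.
- t1 row (auth_id=1): no match → kept, t2 columns NULL.
- t1 row (auth_id=NULL): no match → kept, t2 columns NULL.
- t1 row (auth_id=1): no match → kept, t2 columns NULL.
- t1 row (auth_id=6): matches 2 t2 row(s) → 2 output row(s).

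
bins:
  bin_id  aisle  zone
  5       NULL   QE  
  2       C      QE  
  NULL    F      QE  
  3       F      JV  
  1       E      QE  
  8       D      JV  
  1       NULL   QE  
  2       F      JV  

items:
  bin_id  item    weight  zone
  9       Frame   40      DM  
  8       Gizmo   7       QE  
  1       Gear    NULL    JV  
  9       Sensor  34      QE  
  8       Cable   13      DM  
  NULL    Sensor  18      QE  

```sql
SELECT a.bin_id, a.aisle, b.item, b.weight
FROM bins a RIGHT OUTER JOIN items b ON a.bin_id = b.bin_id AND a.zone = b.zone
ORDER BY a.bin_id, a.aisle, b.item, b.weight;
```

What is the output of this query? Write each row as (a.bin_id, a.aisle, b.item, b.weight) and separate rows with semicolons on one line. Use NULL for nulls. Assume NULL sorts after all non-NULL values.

(NULL, NULL, Cable, 13); (NULL, NULL, Frame, 40); (NULL, NULL, Gear, NULL); (NULL, NULL, Gizmo, 7); (NULL, NULL, Sensor, 18); (NULL, NULL, Sensor, 34)

RIGHT JOIN keeps every row from `items`; unmatched rows get NULL for `bins`'s columns.
Matching on a.bin_id = b.bin_id AND a.zone = b.zone. A NULL in a compared column never satisfies the condition.
- a (bin_id=5, zone=QE) has no partner in b.
- a (bin_id=2, zone=QE) has no partner in b.
- a (bin_id=NULL, zone=QE) has no partner in b.
- a (bin_id=3, zone=JV) has no partner in b.
- a (bin_id=1, zone=QE) has no partner in b.
- a (bin_id=8, zone=JV) has no partner in b.
- a (bin_id=1, zone=QE) has no partner in b.
- a (bin_id=2, zone=JV) has no partner in b.
- plus 6 unmatched b row(s), each kept with NULL a columns.
After projecting and ordering:
a.bin_id | a.aisle | b.item | b.weight
NULL | NULL | Cable | 13
NULL | NULL | Frame | 40
NULL | NULL | Gear | NULL
NULL | NULL | Gizmo | 7
NULL | NULL | Sensor | 18
NULL | NULL | Sensor | 34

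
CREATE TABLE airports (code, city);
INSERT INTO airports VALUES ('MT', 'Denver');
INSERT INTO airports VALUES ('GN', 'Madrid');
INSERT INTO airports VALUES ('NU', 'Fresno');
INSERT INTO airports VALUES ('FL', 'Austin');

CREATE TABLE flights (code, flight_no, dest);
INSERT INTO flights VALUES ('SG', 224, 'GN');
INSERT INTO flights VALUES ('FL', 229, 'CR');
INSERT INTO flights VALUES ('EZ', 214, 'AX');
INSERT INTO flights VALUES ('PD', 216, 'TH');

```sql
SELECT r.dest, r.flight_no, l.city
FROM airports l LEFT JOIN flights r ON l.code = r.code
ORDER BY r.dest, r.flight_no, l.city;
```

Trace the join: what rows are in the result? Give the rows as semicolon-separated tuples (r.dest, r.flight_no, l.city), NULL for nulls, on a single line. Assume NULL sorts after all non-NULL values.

(CR, 229, Austin); (NULL, NULL, Denver); (NULL, NULL, Fresno); (NULL, NULL, Madrid)

LEFT JOIN keeps every row from `airports`; unmatched rows get NULL for `flights`'s columns.
Matching on l.code = r.code.
Matched pairs: 1; unmatched l rows kept: 3.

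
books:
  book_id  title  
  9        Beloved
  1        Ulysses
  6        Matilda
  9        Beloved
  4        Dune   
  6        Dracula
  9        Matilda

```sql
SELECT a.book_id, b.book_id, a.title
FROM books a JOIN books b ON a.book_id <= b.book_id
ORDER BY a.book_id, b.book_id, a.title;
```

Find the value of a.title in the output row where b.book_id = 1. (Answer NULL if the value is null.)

INNER JOIN keeps only pairs where the ON condition holds.
Matching on a.book_id <= b.book_id.
- a[0] book_id=9 → 3 match(es) in b → 3 row(s).
- a[1] book_id=1 → 7 match(es) in b → 7 row(s).
- a[2] book_id=6 → 5 match(es) in b → 5 row(s).
- a[3] book_id=9 → 3 match(es) in b → 3 row(s).
- a[4] book_id=4 → 6 match(es) in b → 6 row(s).
- a[5] book_id=6 → 5 match(es) in b → 5 row(s).
- a[6] book_id=9 → 3 match(es) in b → 3 row(s).

Ulysses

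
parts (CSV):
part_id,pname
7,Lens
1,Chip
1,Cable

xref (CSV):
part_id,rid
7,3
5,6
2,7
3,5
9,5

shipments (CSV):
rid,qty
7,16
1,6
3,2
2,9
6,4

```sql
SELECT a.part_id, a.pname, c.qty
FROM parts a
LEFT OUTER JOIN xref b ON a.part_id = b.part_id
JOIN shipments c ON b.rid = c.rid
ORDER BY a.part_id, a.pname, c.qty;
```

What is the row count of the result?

1

Joins associate left-to-right: parts LEFT JOIN xref on part_id gives 3 intermediate row(s).
Then INNER JOIN `shipments c` on rid: keep only rows whose b.rid appears in c.
Result: 1 row(s).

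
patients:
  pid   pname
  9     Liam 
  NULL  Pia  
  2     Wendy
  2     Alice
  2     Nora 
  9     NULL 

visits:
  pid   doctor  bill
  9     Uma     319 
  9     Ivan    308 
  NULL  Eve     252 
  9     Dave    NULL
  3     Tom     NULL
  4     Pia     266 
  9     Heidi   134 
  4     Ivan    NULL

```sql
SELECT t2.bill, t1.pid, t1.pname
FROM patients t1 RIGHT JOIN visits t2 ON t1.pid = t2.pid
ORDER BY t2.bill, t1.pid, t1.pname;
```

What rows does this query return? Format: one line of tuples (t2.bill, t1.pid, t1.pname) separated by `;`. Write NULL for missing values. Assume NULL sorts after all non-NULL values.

RIGHT JOIN keeps every row from `visits`; unmatched rows get NULL for `patients`'s columns.
Matching on t1.pid = t2.pid. A NULL in a compared column never satisfies the condition.
Matched pairs: 8; unmatched t2 rows kept: 4.

(134, 9, Liam); (134, 9, NULL); (252, NULL, NULL); (266, NULL, NULL); (308, 9, Liam); (308, 9, NULL); (319, 9, Liam); (319, 9, NULL); (NULL, 9, Liam); (NULL, 9, NULL); (NULL, NULL, NULL); (NULL, NULL, NULL)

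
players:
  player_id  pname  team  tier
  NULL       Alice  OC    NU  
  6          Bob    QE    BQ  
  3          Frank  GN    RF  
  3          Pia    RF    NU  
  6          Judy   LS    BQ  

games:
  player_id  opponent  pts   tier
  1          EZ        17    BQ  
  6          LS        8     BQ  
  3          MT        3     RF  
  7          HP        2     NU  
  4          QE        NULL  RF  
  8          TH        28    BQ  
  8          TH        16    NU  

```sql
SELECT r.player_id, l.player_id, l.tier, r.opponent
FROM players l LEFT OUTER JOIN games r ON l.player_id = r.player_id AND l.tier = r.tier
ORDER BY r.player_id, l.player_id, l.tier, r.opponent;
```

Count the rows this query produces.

LEFT JOIN keeps every row from `players`; unmatched rows get NULL for `games`'s columns.
Matching on l.player_id = r.player_id AND l.tier = r.tier. A NULL in a compared column never satisfies the condition.
- l row (player_id=NULL, tier=NU): no match → kept, r columns NULL.
- l row (player_id=6, tier=BQ): matches 1 r row(s) → 1 output row(s).
- l row (player_id=3, tier=RF): matches 1 r row(s) → 1 output row(s).
- l row (player_id=3, tier=NU): no match → kept, r columns NULL.
- l row (player_id=6, tier=BQ): matches 1 r row(s) → 1 output row(s).
Total: 3 matched + 2 padded = 5 rows.

5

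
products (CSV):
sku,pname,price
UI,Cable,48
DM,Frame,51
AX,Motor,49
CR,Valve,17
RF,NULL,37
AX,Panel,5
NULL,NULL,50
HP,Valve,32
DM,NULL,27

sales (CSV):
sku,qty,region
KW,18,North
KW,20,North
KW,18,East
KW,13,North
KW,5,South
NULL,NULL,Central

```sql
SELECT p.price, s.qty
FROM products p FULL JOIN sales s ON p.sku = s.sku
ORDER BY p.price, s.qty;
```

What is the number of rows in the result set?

15

FULL OUTER JOIN keeps every row from both sides; unmatched rows get NULL for the other side's columns.
Matching on p.sku = s.sku. A NULL in a compared column never satisfies the condition.
Matched pairs: 0; unmatched p rows kept: 9; unmatched s rows kept: 6.
Total: 0 matched + 15 padded = 15 rows.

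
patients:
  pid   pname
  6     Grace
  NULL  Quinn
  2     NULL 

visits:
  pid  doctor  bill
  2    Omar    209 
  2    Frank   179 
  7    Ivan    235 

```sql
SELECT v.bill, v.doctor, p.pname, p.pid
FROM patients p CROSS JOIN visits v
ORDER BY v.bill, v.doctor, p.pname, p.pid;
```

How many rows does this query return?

CROSS JOIN pairs every row of `patients` with every row of `visits`: 3 × 3 = 9 rows.

9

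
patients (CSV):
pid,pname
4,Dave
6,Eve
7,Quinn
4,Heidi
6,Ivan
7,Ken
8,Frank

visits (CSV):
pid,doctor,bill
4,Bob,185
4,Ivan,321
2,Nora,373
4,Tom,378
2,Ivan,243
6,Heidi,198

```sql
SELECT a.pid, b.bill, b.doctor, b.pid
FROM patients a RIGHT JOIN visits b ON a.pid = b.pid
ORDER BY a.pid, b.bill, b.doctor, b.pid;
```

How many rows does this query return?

10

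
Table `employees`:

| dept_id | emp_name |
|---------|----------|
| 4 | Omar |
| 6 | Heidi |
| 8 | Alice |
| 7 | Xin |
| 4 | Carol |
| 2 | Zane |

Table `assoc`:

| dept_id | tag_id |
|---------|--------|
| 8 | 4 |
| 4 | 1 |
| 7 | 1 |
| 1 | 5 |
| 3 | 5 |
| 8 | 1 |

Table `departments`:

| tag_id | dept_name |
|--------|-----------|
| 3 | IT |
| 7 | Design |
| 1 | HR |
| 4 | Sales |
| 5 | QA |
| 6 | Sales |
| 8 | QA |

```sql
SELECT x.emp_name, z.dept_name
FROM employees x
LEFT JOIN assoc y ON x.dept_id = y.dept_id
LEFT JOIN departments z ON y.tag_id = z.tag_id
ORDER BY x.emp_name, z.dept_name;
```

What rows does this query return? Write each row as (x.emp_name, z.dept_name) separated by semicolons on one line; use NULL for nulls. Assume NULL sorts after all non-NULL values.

(Alice, HR); (Alice, Sales); (Carol, HR); (Heidi, NULL); (Omar, HR); (Xin, HR); (Zane, NULL)

Evaluate left to right. First `employees x LEFT JOIN assoc y` on dept_id: 7 row(s).
Then LEFT JOIN `departments z` on tag_id: each of those 7 rows is kept; rows whose y.tag_id has no match in z get NULL for z's columns.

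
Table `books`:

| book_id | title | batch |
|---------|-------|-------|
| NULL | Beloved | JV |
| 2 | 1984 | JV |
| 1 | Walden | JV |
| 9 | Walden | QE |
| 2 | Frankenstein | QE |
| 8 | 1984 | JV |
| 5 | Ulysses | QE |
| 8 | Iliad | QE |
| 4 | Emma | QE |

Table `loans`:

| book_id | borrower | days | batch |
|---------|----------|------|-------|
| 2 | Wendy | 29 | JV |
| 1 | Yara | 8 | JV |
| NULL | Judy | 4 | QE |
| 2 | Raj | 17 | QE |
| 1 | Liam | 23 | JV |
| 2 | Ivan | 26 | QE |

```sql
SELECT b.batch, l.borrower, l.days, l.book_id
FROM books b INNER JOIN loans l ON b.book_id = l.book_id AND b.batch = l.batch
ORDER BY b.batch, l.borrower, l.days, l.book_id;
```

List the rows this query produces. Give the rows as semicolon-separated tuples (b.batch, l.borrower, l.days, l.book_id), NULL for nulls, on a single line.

INNER JOIN keeps only pairs where the ON condition holds.
Matching on b.book_id = l.book_id AND b.batch = l.batch. A NULL in a compared column never satisfies the condition.
- b (book_id=NULL, batch=JV) has no partner → excluded.
- b (book_id=2, batch=JV) pairs with 1 row(s) of l.
- b (book_id=1, batch=JV) pairs with 2 row(s) of l.
- b (book_id=9, batch=QE) has no partner → excluded.
- b (book_id=2, batch=QE) pairs with 2 row(s) of l.
- b (book_id=8, batch=JV) has no partner → excluded.
- b (book_id=5, batch=QE) has no partner → excluded.
- b (book_id=8, batch=QE) has no partner → excluded.
- b (book_id=4, batch=QE) has no partner → excluded.
After projecting and ordering:
b.batch | l.borrower | l.days | l.book_id
JV | Liam | 23 | 1
JV | Wendy | 29 | 2
JV | Yara | 8 | 1
QE | Ivan | 26 | 2
QE | Raj | 17 | 2

(JV, Liam, 23, 1); (JV, Wendy, 29, 2); (JV, Yara, 8, 1); (QE, Ivan, 26, 2); (QE, Raj, 17, 2)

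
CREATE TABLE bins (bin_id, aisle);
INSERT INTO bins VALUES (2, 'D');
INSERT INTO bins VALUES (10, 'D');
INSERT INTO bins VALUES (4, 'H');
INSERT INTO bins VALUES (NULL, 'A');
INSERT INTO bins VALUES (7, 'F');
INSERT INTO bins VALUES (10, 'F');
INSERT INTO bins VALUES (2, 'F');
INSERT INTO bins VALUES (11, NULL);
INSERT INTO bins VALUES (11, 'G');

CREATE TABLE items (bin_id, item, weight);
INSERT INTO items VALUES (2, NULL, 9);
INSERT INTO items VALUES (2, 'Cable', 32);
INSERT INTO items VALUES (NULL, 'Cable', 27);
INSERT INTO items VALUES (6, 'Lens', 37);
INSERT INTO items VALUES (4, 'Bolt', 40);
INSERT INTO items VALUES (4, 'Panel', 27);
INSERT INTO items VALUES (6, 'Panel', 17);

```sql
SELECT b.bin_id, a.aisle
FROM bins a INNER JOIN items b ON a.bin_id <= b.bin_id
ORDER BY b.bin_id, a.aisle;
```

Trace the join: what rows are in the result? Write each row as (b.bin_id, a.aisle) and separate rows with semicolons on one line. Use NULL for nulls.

(2, D); (2, D); (2, F); (2, F); (4, D); (4, D); (4, F); (4, F); (4, H); (4, H); (6, D); (6, D); (6, F); (6, F); (6, H); (6, H)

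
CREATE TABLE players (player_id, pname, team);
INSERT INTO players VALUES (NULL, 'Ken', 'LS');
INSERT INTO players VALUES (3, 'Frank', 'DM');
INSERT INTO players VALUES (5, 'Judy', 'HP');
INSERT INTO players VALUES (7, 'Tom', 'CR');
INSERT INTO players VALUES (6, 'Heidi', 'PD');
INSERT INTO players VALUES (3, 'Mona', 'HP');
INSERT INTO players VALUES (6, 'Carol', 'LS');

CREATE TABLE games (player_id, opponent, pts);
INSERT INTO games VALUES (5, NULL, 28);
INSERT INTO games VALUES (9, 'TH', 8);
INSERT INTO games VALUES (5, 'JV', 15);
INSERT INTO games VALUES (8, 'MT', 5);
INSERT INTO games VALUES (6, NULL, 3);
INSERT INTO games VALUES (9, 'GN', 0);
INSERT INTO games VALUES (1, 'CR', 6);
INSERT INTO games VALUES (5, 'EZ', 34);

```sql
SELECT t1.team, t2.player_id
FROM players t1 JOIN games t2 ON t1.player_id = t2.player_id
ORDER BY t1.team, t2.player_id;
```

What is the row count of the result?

5

INNER JOIN keeps only pairs where the ON condition holds.
Matching on t1.player_id = t2.player_id. A NULL in a compared column never satisfies the condition.
- player_id=NULL: no matching t2 row, dropped.
- player_id=3: no matching t2 row, dropped.
- player_id=5: 3 matching t2 row(s), so 3 row(s) emitted.
- player_id=7: no matching t2 row, dropped.
- player_id=6: 1 matching t2 row(s), so 1 row(s) emitted.
- player_id=3: no matching t2 row, dropped.
- player_id=6: 1 matching t2 row(s), so 1 row(s) emitted.
Total: 5 rows.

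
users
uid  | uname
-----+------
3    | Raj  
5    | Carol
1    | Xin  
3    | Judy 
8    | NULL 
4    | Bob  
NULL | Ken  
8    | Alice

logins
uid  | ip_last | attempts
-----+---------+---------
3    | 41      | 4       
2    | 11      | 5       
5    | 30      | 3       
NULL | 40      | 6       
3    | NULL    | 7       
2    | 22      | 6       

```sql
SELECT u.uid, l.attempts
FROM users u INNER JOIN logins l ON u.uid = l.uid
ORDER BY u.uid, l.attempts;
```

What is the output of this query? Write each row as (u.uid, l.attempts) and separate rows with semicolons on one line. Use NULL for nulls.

INNER JOIN keeps only pairs where the ON condition holds.
Matching on u.uid = l.uid. A NULL in a compared column never satisfies the condition.
- uid=3: 2 matching l row(s), so 2 row(s) emitted.
- uid=5: 1 matching l row(s), so 1 row(s) emitted.
- uid=1: no matching l row, dropped.
- uid=3: 2 matching l row(s), so 2 row(s) emitted.
- uid=8: no matching l row, dropped.
- uid=4: no matching l row, dropped.
- uid=NULL: no matching l row, dropped.
- uid=8: no matching l row, dropped.
After projecting and ordering:
u.uid | l.attempts
3 | 4
3 | 4
3 | 7
3 | 7
5 | 3

(3, 4); (3, 4); (3, 7); (3, 7); (5, 3)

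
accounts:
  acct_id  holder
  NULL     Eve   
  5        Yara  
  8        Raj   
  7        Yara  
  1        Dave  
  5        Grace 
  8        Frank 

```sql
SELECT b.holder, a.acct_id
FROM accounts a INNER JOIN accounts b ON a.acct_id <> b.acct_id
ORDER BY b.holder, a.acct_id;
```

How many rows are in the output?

26

INNER JOIN keeps only pairs where the ON condition holds.
Matching on a.acct_id <> b.acct_id. A NULL in a compared column never satisfies the condition.
- acct_id=NULL: no matching b row, dropped.
- acct_id=5: 4 matching b row(s), so 4 row(s) emitted.
- acct_id=8: 4 matching b row(s), so 4 row(s) emitted.
- acct_id=7: 5 matching b row(s), so 5 row(s) emitted.
- acct_id=1: 5 matching b row(s), so 5 row(s) emitted.
- acct_id=5: 4 matching b row(s), so 4 row(s) emitted.
- acct_id=8: 4 matching b row(s), so 4 row(s) emitted.
Total: 26 rows.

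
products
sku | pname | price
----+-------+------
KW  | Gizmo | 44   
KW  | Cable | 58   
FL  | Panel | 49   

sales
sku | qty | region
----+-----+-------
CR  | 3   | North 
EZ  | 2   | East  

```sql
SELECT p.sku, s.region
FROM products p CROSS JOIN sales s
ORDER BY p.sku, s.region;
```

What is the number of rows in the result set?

6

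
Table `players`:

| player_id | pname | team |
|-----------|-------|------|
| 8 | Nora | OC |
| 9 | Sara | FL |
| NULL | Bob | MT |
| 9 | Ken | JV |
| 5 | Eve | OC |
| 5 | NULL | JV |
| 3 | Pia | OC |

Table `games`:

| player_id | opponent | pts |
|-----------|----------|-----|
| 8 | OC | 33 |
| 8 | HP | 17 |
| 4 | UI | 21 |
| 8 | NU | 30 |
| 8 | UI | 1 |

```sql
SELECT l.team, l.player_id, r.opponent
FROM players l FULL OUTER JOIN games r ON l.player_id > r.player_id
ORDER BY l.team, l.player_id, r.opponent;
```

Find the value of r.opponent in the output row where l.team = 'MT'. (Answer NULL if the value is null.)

NULL

FULL OUTER JOIN keeps every row from both sides; unmatched rows get NULL for the other side's columns.
Matching on l.player_id > r.player_id. A NULL in a compared column never satisfies the condition.
Matched pairs: 13; unmatched l rows kept: 2; unmatched r rows kept: 0.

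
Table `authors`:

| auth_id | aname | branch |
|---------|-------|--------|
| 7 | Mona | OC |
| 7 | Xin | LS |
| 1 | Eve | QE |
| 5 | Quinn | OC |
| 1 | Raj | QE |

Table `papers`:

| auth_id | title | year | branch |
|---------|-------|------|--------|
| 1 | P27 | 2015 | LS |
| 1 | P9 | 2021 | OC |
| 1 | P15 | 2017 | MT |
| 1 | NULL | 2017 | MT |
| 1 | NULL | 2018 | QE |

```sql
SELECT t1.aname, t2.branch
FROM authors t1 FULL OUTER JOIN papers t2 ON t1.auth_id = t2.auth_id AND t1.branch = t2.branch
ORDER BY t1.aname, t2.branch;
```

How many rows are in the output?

FULL OUTER JOIN keeps every row from both sides; unmatched rows get NULL for the other side's columns.
Matching on t1.auth_id = t2.auth_id AND t1.branch = t2.branch.
- t1 (auth_id=7, branch=OC) has no partner → padded with NULL.
- t1 (auth_id=7, branch=LS) has no partner → padded with NULL.
- t1 (auth_id=1, branch=QE) pairs with 1 row(s) of t2.
- t1 (auth_id=5, branch=OC) has no partner → padded with NULL.
- t1 (auth_id=1, branch=QE) pairs with 1 row(s) of t2.
- 4 t2 row(s) had no t1 match → kept, t1 columns NULL.
Total: 2 matched + 7 padded = 9 rows.

9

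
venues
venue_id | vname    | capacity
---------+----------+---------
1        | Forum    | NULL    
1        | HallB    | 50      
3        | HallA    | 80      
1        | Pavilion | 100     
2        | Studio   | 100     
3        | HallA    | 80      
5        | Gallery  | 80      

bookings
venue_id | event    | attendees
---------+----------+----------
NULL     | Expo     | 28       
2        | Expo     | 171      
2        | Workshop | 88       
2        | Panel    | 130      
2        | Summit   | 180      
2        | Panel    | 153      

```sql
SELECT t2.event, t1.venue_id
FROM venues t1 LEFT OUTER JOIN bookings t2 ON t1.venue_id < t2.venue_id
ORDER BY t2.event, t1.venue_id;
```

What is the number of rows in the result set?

LEFT JOIN keeps every row from `venues`; unmatched rows get NULL for `bookings`'s columns.
Matching on t1.venue_id < t2.venue_id. A NULL in a compared column never satisfies the condition.
- t1[0] venue_id=1 → 5 match(es) in t2 → 5 row(s).
- t1[1] venue_id=1 → 5 match(es) in t2 → 5 row(s).
- t1[2] venue_id=3 → no match; kept with NULLs on the t2 side.
- t1[3] venue_id=1 → 5 match(es) in t2 → 5 row(s).
- t1[4] venue_id=2 → no match; kept with NULLs on the t2 side.
- t1[5] venue_id=3 → no match; kept with NULLs on the t2 side.
- t1[6] venue_id=5 → no match; kept with NULLs on the t2 side.
Total: 15 matched + 4 padded = 19 rows.

19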